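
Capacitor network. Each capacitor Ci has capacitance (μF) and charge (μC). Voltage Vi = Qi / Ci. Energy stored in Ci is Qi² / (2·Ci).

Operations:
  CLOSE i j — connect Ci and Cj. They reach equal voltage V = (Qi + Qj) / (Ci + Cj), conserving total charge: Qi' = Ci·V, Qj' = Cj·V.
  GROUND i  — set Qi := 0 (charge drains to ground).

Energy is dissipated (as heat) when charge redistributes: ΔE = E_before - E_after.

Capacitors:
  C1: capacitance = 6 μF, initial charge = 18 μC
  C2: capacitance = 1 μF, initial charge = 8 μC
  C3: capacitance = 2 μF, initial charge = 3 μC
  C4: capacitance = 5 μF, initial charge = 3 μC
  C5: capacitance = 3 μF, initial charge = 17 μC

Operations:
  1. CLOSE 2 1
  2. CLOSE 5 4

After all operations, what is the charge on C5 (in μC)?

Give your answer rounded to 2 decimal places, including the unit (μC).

Answer: 7.50 μC

Derivation:
Initial: C1(6μF, Q=18μC, V=3.00V), C2(1μF, Q=8μC, V=8.00V), C3(2μF, Q=3μC, V=1.50V), C4(5μF, Q=3μC, V=0.60V), C5(3μF, Q=17μC, V=5.67V)
Op 1: CLOSE 2-1: Q_total=26.00, C_total=7.00, V=3.71; Q2=3.71, Q1=22.29; dissipated=10.714
Op 2: CLOSE 5-4: Q_total=20.00, C_total=8.00, V=2.50; Q5=7.50, Q4=12.50; dissipated=24.067
Final charges: Q1=22.29, Q2=3.71, Q3=3.00, Q4=12.50, Q5=7.50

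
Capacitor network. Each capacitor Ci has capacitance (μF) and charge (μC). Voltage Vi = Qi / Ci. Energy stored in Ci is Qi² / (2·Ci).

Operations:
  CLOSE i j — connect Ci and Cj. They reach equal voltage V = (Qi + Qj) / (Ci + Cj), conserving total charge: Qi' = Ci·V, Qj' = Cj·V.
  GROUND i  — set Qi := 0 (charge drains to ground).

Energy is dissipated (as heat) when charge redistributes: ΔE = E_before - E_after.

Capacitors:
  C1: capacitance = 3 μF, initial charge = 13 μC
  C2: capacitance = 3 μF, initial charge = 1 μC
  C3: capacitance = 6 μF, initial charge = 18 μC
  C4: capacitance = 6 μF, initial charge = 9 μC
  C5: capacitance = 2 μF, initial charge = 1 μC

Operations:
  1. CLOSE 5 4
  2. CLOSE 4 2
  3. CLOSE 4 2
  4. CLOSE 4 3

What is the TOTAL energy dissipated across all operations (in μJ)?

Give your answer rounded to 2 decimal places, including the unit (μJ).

Answer: 7.93 μJ

Derivation:
Initial: C1(3μF, Q=13μC, V=4.33V), C2(3μF, Q=1μC, V=0.33V), C3(6μF, Q=18μC, V=3.00V), C4(6μF, Q=9μC, V=1.50V), C5(2μF, Q=1μC, V=0.50V)
Op 1: CLOSE 5-4: Q_total=10.00, C_total=8.00, V=1.25; Q5=2.50, Q4=7.50; dissipated=0.750
Op 2: CLOSE 4-2: Q_total=8.50, C_total=9.00, V=0.94; Q4=5.67, Q2=2.83; dissipated=0.840
Op 3: CLOSE 4-2: Q_total=8.50, C_total=9.00, V=0.94; Q4=5.67, Q2=2.83; dissipated=0.000
Op 4: CLOSE 4-3: Q_total=23.67, C_total=12.00, V=1.97; Q4=11.83, Q3=11.83; dissipated=6.338
Total dissipated: 7.928 μJ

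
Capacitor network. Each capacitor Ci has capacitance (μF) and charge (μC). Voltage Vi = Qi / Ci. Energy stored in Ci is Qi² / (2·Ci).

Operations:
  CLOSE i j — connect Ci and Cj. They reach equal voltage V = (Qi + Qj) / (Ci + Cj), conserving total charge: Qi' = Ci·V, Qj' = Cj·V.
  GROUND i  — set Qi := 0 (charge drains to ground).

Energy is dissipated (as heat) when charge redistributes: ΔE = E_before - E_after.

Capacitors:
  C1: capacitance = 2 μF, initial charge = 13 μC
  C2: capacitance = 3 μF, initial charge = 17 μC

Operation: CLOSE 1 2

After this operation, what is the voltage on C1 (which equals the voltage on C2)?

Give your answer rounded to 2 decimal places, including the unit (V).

Initial: C1(2μF, Q=13μC, V=6.50V), C2(3μF, Q=17μC, V=5.67V)
Op 1: CLOSE 1-2: Q_total=30.00, C_total=5.00, V=6.00; Q1=12.00, Q2=18.00; dissipated=0.417

Answer: 6.00 V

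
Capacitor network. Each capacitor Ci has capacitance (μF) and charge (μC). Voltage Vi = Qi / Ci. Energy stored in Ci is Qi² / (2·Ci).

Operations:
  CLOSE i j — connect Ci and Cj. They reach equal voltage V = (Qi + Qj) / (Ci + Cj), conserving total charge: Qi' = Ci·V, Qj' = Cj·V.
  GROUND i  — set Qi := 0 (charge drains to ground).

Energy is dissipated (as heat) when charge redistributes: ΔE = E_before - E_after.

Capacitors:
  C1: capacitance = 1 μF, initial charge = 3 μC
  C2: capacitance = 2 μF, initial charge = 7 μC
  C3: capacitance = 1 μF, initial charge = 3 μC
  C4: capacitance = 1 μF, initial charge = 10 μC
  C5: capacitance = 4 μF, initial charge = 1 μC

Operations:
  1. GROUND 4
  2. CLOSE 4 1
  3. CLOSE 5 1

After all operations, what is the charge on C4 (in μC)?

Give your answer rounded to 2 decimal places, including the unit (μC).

Answer: 1.50 μC

Derivation:
Initial: C1(1μF, Q=3μC, V=3.00V), C2(2μF, Q=7μC, V=3.50V), C3(1μF, Q=3μC, V=3.00V), C4(1μF, Q=10μC, V=10.00V), C5(4μF, Q=1μC, V=0.25V)
Op 1: GROUND 4: Q4=0; energy lost=50.000
Op 2: CLOSE 4-1: Q_total=3.00, C_total=2.00, V=1.50; Q4=1.50, Q1=1.50; dissipated=2.250
Op 3: CLOSE 5-1: Q_total=2.50, C_total=5.00, V=0.50; Q5=2.00, Q1=0.50; dissipated=0.625
Final charges: Q1=0.50, Q2=7.00, Q3=3.00, Q4=1.50, Q5=2.00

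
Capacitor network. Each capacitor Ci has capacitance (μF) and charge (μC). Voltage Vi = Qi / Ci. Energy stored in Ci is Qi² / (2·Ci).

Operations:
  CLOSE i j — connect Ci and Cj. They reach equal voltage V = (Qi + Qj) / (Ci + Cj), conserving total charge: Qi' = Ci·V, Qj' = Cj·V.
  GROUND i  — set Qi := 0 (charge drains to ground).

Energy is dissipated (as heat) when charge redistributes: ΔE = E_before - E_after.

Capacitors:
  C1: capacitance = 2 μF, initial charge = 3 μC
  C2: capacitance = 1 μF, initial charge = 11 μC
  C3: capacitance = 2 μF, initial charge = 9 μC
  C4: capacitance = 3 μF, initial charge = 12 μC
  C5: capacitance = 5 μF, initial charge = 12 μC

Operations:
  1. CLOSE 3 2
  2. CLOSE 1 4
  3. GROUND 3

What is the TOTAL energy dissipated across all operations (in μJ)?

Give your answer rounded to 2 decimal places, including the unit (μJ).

Answer: 62.28 μJ

Derivation:
Initial: C1(2μF, Q=3μC, V=1.50V), C2(1μF, Q=11μC, V=11.00V), C3(2μF, Q=9μC, V=4.50V), C4(3μF, Q=12μC, V=4.00V), C5(5μF, Q=12μC, V=2.40V)
Op 1: CLOSE 3-2: Q_total=20.00, C_total=3.00, V=6.67; Q3=13.33, Q2=6.67; dissipated=14.083
Op 2: CLOSE 1-4: Q_total=15.00, C_total=5.00, V=3.00; Q1=6.00, Q4=9.00; dissipated=3.750
Op 3: GROUND 3: Q3=0; energy lost=44.444
Total dissipated: 62.278 μJ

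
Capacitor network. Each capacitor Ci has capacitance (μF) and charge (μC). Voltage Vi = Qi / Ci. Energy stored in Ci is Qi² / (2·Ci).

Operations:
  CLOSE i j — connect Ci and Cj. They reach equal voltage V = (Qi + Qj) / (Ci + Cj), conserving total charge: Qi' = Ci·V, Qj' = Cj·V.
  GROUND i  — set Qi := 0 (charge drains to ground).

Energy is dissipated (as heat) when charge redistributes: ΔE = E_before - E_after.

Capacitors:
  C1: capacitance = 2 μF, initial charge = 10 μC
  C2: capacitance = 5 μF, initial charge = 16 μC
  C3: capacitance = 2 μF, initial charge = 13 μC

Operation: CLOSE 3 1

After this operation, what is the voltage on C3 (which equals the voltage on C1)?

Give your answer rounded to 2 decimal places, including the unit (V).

Initial: C1(2μF, Q=10μC, V=5.00V), C2(5μF, Q=16μC, V=3.20V), C3(2μF, Q=13μC, V=6.50V)
Op 1: CLOSE 3-1: Q_total=23.00, C_total=4.00, V=5.75; Q3=11.50, Q1=11.50; dissipated=1.125

Answer: 5.75 V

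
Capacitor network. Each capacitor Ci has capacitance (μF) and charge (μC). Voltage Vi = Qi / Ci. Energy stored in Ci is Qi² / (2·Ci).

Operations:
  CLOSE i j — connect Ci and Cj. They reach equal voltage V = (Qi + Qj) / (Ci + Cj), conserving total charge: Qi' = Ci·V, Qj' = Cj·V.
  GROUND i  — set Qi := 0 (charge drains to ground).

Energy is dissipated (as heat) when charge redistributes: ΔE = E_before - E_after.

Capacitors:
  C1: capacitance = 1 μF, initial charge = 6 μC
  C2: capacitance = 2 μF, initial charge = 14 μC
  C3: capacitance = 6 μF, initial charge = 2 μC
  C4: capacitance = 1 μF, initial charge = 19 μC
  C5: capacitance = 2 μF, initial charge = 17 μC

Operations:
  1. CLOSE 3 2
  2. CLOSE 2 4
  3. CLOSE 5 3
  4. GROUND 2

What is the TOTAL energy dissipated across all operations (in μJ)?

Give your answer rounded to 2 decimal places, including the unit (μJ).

Answer: 220.13 μJ

Derivation:
Initial: C1(1μF, Q=6μC, V=6.00V), C2(2μF, Q=14μC, V=7.00V), C3(6μF, Q=2μC, V=0.33V), C4(1μF, Q=19μC, V=19.00V), C5(2μF, Q=17μC, V=8.50V)
Op 1: CLOSE 3-2: Q_total=16.00, C_total=8.00, V=2.00; Q3=12.00, Q2=4.00; dissipated=33.333
Op 2: CLOSE 2-4: Q_total=23.00, C_total=3.00, V=7.67; Q2=15.33, Q4=7.67; dissipated=96.333
Op 3: CLOSE 5-3: Q_total=29.00, C_total=8.00, V=3.62; Q5=7.25, Q3=21.75; dissipated=31.688
Op 4: GROUND 2: Q2=0; energy lost=58.778
Total dissipated: 220.132 μJ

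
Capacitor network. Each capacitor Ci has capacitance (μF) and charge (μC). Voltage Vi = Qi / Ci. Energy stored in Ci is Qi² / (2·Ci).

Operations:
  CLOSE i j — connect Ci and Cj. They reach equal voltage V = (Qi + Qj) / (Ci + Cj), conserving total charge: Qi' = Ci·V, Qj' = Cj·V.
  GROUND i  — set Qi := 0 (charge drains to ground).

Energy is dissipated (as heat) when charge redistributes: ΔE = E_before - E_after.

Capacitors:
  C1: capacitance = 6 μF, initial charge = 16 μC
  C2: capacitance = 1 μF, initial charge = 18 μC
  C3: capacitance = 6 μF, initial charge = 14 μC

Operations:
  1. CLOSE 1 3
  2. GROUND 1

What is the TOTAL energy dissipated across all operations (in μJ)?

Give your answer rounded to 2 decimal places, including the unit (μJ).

Initial: C1(6μF, Q=16μC, V=2.67V), C2(1μF, Q=18μC, V=18.00V), C3(6μF, Q=14μC, V=2.33V)
Op 1: CLOSE 1-3: Q_total=30.00, C_total=12.00, V=2.50; Q1=15.00, Q3=15.00; dissipated=0.167
Op 2: GROUND 1: Q1=0; energy lost=18.750
Total dissipated: 18.917 μJ

Answer: 18.92 μJ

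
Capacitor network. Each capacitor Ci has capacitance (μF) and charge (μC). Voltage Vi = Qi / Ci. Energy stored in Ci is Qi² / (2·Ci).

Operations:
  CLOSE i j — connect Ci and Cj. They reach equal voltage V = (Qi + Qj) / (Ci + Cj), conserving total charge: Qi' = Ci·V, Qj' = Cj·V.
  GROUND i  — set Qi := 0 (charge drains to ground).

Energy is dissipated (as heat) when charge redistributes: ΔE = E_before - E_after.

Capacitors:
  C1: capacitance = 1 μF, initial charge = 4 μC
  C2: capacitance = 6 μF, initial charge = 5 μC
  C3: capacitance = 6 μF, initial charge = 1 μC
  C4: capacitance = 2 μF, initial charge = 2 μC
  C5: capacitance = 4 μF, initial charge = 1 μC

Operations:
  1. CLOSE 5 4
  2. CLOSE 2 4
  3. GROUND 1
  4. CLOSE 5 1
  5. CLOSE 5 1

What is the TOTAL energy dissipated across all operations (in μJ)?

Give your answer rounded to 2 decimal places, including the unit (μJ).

Answer: 8.56 μJ

Derivation:
Initial: C1(1μF, Q=4μC, V=4.00V), C2(6μF, Q=5μC, V=0.83V), C3(6μF, Q=1μC, V=0.17V), C4(2μF, Q=2μC, V=1.00V), C5(4μF, Q=1μC, V=0.25V)
Op 1: CLOSE 5-4: Q_total=3.00, C_total=6.00, V=0.50; Q5=2.00, Q4=1.00; dissipated=0.375
Op 2: CLOSE 2-4: Q_total=6.00, C_total=8.00, V=0.75; Q2=4.50, Q4=1.50; dissipated=0.083
Op 3: GROUND 1: Q1=0; energy lost=8.000
Op 4: CLOSE 5-1: Q_total=2.00, C_total=5.00, V=0.40; Q5=1.60, Q1=0.40; dissipated=0.100
Op 5: CLOSE 5-1: Q_total=2.00, C_total=5.00, V=0.40; Q5=1.60, Q1=0.40; dissipated=0.000
Total dissipated: 8.558 μJ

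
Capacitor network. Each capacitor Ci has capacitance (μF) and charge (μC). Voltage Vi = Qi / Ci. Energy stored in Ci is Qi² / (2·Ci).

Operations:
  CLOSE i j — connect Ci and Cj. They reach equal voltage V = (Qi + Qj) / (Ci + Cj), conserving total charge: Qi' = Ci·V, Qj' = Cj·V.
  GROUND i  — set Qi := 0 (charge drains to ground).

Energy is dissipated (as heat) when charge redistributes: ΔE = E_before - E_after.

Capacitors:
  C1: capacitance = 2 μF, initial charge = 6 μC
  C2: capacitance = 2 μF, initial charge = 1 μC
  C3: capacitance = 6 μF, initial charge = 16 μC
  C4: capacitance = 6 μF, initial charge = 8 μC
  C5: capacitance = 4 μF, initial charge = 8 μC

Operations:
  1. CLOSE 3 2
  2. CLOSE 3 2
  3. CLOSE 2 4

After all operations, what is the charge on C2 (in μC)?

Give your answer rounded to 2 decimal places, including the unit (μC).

Answer: 3.06 μC

Derivation:
Initial: C1(2μF, Q=6μC, V=3.00V), C2(2μF, Q=1μC, V=0.50V), C3(6μF, Q=16μC, V=2.67V), C4(6μF, Q=8μC, V=1.33V), C5(4μF, Q=8μC, V=2.00V)
Op 1: CLOSE 3-2: Q_total=17.00, C_total=8.00, V=2.12; Q3=12.75, Q2=4.25; dissipated=3.521
Op 2: CLOSE 3-2: Q_total=17.00, C_total=8.00, V=2.12; Q3=12.75, Q2=4.25; dissipated=0.000
Op 3: CLOSE 2-4: Q_total=12.25, C_total=8.00, V=1.53; Q2=3.06, Q4=9.19; dissipated=0.470
Final charges: Q1=6.00, Q2=3.06, Q3=12.75, Q4=9.19, Q5=8.00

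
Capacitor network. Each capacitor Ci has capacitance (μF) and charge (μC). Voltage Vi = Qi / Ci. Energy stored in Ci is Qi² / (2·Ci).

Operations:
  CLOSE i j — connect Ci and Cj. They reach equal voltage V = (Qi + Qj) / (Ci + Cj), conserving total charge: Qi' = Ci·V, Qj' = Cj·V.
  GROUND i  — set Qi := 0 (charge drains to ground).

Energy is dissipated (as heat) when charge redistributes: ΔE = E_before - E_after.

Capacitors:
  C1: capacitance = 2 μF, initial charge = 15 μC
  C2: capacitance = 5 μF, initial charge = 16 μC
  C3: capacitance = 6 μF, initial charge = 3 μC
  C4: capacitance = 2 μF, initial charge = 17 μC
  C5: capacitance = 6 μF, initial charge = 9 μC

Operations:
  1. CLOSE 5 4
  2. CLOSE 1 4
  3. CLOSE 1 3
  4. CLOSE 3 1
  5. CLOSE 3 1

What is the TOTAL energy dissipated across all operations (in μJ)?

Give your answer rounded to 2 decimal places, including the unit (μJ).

Initial: C1(2μF, Q=15μC, V=7.50V), C2(5μF, Q=16μC, V=3.20V), C3(6μF, Q=3μC, V=0.50V), C4(2μF, Q=17μC, V=8.50V), C5(6μF, Q=9μC, V=1.50V)
Op 1: CLOSE 5-4: Q_total=26.00, C_total=8.00, V=3.25; Q5=19.50, Q4=6.50; dissipated=36.750
Op 2: CLOSE 1-4: Q_total=21.50, C_total=4.00, V=5.38; Q1=10.75, Q4=10.75; dissipated=9.031
Op 3: CLOSE 1-3: Q_total=13.75, C_total=8.00, V=1.72; Q1=3.44, Q3=10.31; dissipated=17.824
Op 4: CLOSE 3-1: Q_total=13.75, C_total=8.00, V=1.72; Q3=10.31, Q1=3.44; dissipated=0.000
Op 5: CLOSE 3-1: Q_total=13.75, C_total=8.00, V=1.72; Q3=10.31, Q1=3.44; dissipated=0.000
Total dissipated: 63.605 μJ

Answer: 63.61 μJ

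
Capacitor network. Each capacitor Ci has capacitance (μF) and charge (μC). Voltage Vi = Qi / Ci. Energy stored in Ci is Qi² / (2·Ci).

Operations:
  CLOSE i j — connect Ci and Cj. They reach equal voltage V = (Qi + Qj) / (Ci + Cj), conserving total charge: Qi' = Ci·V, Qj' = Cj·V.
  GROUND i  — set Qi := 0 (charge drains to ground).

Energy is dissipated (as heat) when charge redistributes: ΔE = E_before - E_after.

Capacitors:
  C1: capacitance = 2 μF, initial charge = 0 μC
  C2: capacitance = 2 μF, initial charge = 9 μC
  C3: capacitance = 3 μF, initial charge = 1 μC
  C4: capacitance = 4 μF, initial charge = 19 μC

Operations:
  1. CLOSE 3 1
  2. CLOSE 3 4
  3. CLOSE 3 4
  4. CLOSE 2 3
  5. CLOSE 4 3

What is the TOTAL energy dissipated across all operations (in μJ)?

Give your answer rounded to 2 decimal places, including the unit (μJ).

Answer: 19.94 μJ

Derivation:
Initial: C1(2μF, Q=0μC, V=0.00V), C2(2μF, Q=9μC, V=4.50V), C3(3μF, Q=1μC, V=0.33V), C4(4μF, Q=19μC, V=4.75V)
Op 1: CLOSE 3-1: Q_total=1.00, C_total=5.00, V=0.20; Q3=0.60, Q1=0.40; dissipated=0.067
Op 2: CLOSE 3-4: Q_total=19.60, C_total=7.00, V=2.80; Q3=8.40, Q4=11.20; dissipated=17.745
Op 3: CLOSE 3-4: Q_total=19.60, C_total=7.00, V=2.80; Q3=8.40, Q4=11.20; dissipated=0.000
Op 4: CLOSE 2-3: Q_total=17.40, C_total=5.00, V=3.48; Q2=6.96, Q3=10.44; dissipated=1.734
Op 5: CLOSE 4-3: Q_total=21.64, C_total=7.00, V=3.09; Q4=12.37, Q3=9.27; dissipated=0.396
Total dissipated: 19.942 μJ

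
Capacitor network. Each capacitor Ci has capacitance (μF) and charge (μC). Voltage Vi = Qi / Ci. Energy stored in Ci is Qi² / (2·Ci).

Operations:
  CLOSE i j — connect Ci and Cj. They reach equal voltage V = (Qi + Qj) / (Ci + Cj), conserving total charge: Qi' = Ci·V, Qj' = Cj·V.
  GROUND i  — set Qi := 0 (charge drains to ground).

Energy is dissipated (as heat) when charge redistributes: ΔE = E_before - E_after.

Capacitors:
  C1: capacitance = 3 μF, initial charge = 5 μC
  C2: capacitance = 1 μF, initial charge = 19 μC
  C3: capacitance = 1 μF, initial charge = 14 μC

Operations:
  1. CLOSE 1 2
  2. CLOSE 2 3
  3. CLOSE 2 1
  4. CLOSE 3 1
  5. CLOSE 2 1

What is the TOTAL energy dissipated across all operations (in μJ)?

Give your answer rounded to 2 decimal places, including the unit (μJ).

Initial: C1(3μF, Q=5μC, V=1.67V), C2(1μF, Q=19μC, V=19.00V), C3(1μF, Q=14μC, V=14.00V)
Op 1: CLOSE 1-2: Q_total=24.00, C_total=4.00, V=6.00; Q1=18.00, Q2=6.00; dissipated=112.667
Op 2: CLOSE 2-3: Q_total=20.00, C_total=2.00, V=10.00; Q2=10.00, Q3=10.00; dissipated=16.000
Op 3: CLOSE 2-1: Q_total=28.00, C_total=4.00, V=7.00; Q2=7.00, Q1=21.00; dissipated=6.000
Op 4: CLOSE 3-1: Q_total=31.00, C_total=4.00, V=7.75; Q3=7.75, Q1=23.25; dissipated=3.375
Op 5: CLOSE 2-1: Q_total=30.25, C_total=4.00, V=7.56; Q2=7.56, Q1=22.69; dissipated=0.211
Total dissipated: 138.253 μJ

Answer: 138.25 μJ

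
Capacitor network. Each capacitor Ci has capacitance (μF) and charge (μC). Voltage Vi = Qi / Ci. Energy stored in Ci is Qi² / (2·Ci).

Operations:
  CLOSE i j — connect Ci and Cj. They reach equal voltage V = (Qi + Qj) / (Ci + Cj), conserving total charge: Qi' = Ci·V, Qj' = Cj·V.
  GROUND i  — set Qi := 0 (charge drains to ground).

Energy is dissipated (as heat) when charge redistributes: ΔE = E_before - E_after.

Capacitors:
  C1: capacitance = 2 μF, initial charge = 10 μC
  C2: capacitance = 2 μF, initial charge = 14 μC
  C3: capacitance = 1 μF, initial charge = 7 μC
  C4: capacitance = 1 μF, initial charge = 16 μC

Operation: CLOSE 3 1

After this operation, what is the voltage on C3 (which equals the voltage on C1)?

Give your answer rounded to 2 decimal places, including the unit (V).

Answer: 5.67 V

Derivation:
Initial: C1(2μF, Q=10μC, V=5.00V), C2(2μF, Q=14μC, V=7.00V), C3(1μF, Q=7μC, V=7.00V), C4(1μF, Q=16μC, V=16.00V)
Op 1: CLOSE 3-1: Q_total=17.00, C_total=3.00, V=5.67; Q3=5.67, Q1=11.33; dissipated=1.333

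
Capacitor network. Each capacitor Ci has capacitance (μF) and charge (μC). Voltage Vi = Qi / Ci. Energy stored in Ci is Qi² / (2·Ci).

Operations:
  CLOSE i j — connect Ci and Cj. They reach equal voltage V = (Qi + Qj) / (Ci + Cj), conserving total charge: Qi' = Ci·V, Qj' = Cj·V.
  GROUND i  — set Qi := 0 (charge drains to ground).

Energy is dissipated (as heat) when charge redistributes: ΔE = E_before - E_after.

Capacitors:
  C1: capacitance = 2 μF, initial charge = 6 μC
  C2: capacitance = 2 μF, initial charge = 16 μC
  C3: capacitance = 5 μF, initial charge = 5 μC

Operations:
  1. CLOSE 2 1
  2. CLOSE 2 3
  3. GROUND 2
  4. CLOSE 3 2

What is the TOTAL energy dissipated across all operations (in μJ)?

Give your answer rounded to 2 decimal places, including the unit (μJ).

Initial: C1(2μF, Q=6μC, V=3.00V), C2(2μF, Q=16μC, V=8.00V), C3(5μF, Q=5μC, V=1.00V)
Op 1: CLOSE 2-1: Q_total=22.00, C_total=4.00, V=5.50; Q2=11.00, Q1=11.00; dissipated=12.500
Op 2: CLOSE 2-3: Q_total=16.00, C_total=7.00, V=2.29; Q2=4.57, Q3=11.43; dissipated=14.464
Op 3: GROUND 2: Q2=0; energy lost=5.224
Op 4: CLOSE 3-2: Q_total=11.43, C_total=7.00, V=1.63; Q3=8.16, Q2=3.27; dissipated=3.732
Total dissipated: 35.921 μJ

Answer: 35.92 μJ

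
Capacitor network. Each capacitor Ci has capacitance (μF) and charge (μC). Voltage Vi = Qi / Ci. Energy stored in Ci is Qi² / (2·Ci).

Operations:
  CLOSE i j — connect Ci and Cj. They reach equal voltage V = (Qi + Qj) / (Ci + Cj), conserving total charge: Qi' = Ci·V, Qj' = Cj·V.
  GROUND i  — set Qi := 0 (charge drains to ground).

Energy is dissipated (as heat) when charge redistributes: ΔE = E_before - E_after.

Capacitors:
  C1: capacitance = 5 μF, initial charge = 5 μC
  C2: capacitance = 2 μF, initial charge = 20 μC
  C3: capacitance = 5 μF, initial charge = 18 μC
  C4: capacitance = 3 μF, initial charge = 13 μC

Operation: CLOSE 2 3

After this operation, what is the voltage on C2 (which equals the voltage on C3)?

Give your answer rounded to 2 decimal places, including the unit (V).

Answer: 5.43 V

Derivation:
Initial: C1(5μF, Q=5μC, V=1.00V), C2(2μF, Q=20μC, V=10.00V), C3(5μF, Q=18μC, V=3.60V), C4(3μF, Q=13μC, V=4.33V)
Op 1: CLOSE 2-3: Q_total=38.00, C_total=7.00, V=5.43; Q2=10.86, Q3=27.14; dissipated=29.257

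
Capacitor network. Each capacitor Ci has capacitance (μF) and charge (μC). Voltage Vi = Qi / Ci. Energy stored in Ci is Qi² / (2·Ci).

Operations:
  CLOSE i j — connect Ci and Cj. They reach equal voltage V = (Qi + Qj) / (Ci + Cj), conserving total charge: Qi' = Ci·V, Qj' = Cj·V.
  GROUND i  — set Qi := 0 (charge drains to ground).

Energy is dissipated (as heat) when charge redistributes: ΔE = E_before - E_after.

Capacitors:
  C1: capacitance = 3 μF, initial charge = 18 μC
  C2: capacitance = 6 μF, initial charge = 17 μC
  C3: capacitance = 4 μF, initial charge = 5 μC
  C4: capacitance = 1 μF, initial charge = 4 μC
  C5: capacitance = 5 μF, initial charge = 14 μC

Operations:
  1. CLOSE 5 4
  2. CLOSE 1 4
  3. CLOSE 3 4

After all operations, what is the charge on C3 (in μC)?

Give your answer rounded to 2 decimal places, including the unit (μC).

Answer: 8.20 μC

Derivation:
Initial: C1(3μF, Q=18μC, V=6.00V), C2(6μF, Q=17μC, V=2.83V), C3(4μF, Q=5μC, V=1.25V), C4(1μF, Q=4μC, V=4.00V), C5(5μF, Q=14μC, V=2.80V)
Op 1: CLOSE 5-4: Q_total=18.00, C_total=6.00, V=3.00; Q5=15.00, Q4=3.00; dissipated=0.600
Op 2: CLOSE 1-4: Q_total=21.00, C_total=4.00, V=5.25; Q1=15.75, Q4=5.25; dissipated=3.375
Op 3: CLOSE 3-4: Q_total=10.25, C_total=5.00, V=2.05; Q3=8.20, Q4=2.05; dissipated=6.400
Final charges: Q1=15.75, Q2=17.00, Q3=8.20, Q4=2.05, Q5=15.00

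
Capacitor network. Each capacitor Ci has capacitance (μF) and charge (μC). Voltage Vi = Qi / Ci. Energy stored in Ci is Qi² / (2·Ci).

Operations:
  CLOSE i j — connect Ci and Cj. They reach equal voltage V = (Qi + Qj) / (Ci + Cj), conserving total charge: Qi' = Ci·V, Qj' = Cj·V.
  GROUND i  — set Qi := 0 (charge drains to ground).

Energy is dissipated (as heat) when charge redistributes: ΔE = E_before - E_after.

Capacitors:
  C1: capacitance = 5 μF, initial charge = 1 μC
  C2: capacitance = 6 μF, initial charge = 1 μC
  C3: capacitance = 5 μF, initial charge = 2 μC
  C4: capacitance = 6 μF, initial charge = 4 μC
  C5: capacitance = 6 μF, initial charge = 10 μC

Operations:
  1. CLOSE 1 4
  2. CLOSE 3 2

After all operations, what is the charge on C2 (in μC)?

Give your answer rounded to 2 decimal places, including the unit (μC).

Initial: C1(5μF, Q=1μC, V=0.20V), C2(6μF, Q=1μC, V=0.17V), C3(5μF, Q=2μC, V=0.40V), C4(6μF, Q=4μC, V=0.67V), C5(6μF, Q=10μC, V=1.67V)
Op 1: CLOSE 1-4: Q_total=5.00, C_total=11.00, V=0.45; Q1=2.27, Q4=2.73; dissipated=0.297
Op 2: CLOSE 3-2: Q_total=3.00, C_total=11.00, V=0.27; Q3=1.36, Q2=1.64; dissipated=0.074
Final charges: Q1=2.27, Q2=1.64, Q3=1.36, Q4=2.73, Q5=10.00

Answer: 1.64 μC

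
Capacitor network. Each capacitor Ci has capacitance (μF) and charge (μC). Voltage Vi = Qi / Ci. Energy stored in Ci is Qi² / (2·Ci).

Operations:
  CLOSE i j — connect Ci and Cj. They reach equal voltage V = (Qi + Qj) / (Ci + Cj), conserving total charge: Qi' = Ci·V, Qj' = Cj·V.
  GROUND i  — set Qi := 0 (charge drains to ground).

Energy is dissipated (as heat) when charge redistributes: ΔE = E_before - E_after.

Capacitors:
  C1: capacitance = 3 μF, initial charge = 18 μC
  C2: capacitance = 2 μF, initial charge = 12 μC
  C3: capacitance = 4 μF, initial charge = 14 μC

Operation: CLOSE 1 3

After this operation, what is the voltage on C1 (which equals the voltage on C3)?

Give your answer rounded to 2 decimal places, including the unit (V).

Initial: C1(3μF, Q=18μC, V=6.00V), C2(2μF, Q=12μC, V=6.00V), C3(4μF, Q=14μC, V=3.50V)
Op 1: CLOSE 1-3: Q_total=32.00, C_total=7.00, V=4.57; Q1=13.71, Q3=18.29; dissipated=5.357

Answer: 4.57 V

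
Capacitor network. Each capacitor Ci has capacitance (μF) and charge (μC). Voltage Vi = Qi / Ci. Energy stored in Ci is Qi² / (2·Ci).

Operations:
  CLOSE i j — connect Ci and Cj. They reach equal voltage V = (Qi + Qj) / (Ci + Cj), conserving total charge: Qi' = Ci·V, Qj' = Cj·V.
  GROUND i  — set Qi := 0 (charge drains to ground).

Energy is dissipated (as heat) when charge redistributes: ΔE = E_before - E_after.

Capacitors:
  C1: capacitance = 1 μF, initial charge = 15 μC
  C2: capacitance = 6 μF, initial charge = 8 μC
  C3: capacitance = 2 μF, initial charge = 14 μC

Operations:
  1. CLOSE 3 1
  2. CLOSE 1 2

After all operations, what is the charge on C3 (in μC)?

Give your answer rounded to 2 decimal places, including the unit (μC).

Initial: C1(1μF, Q=15μC, V=15.00V), C2(6μF, Q=8μC, V=1.33V), C3(2μF, Q=14μC, V=7.00V)
Op 1: CLOSE 3-1: Q_total=29.00, C_total=3.00, V=9.67; Q3=19.33, Q1=9.67; dissipated=21.333
Op 2: CLOSE 1-2: Q_total=17.67, C_total=7.00, V=2.52; Q1=2.52, Q2=15.14; dissipated=29.762
Final charges: Q1=2.52, Q2=15.14, Q3=19.33

Answer: 19.33 μC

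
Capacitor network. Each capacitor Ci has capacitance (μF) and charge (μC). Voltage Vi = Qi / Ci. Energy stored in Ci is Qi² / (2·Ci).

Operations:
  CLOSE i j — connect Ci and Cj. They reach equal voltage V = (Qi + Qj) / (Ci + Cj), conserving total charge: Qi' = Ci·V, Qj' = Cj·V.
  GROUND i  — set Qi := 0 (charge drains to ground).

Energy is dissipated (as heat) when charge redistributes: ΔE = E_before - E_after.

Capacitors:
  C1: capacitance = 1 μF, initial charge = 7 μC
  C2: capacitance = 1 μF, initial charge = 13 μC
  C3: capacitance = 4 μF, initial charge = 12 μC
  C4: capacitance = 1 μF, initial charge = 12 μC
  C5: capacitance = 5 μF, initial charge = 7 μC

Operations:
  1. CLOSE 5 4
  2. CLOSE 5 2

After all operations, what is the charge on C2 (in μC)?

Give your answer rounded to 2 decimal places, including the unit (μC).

Answer: 4.81 μC

Derivation:
Initial: C1(1μF, Q=7μC, V=7.00V), C2(1μF, Q=13μC, V=13.00V), C3(4μF, Q=12μC, V=3.00V), C4(1μF, Q=12μC, V=12.00V), C5(5μF, Q=7μC, V=1.40V)
Op 1: CLOSE 5-4: Q_total=19.00, C_total=6.00, V=3.17; Q5=15.83, Q4=3.17; dissipated=46.817
Op 2: CLOSE 5-2: Q_total=28.83, C_total=6.00, V=4.81; Q5=24.03, Q2=4.81; dissipated=40.289
Final charges: Q1=7.00, Q2=4.81, Q3=12.00, Q4=3.17, Q5=24.03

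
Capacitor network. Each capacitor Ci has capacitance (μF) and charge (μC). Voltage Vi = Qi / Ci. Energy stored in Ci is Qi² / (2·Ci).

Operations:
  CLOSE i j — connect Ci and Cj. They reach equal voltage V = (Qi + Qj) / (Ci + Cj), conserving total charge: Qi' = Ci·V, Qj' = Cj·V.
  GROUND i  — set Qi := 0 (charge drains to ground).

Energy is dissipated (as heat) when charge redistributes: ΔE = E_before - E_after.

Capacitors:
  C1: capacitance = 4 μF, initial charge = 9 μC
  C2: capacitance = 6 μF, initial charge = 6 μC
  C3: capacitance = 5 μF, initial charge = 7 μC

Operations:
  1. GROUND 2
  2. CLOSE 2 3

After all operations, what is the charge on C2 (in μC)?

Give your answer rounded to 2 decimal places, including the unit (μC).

Initial: C1(4μF, Q=9μC, V=2.25V), C2(6μF, Q=6μC, V=1.00V), C3(5μF, Q=7μC, V=1.40V)
Op 1: GROUND 2: Q2=0; energy lost=3.000
Op 2: CLOSE 2-3: Q_total=7.00, C_total=11.00, V=0.64; Q2=3.82, Q3=3.18; dissipated=2.673
Final charges: Q1=9.00, Q2=3.82, Q3=3.18

Answer: 3.82 μC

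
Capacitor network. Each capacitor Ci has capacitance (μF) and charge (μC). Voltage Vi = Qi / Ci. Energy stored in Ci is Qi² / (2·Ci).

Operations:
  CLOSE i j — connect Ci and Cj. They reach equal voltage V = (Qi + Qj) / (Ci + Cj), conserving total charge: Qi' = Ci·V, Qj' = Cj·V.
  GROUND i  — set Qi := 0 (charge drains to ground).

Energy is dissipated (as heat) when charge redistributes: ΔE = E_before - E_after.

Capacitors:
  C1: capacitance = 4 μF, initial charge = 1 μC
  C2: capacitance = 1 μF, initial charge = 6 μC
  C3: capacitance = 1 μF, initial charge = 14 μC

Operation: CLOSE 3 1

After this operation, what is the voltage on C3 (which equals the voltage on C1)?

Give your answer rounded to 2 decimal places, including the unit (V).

Answer: 3.00 V

Derivation:
Initial: C1(4μF, Q=1μC, V=0.25V), C2(1μF, Q=6μC, V=6.00V), C3(1μF, Q=14μC, V=14.00V)
Op 1: CLOSE 3-1: Q_total=15.00, C_total=5.00, V=3.00; Q3=3.00, Q1=12.00; dissipated=75.625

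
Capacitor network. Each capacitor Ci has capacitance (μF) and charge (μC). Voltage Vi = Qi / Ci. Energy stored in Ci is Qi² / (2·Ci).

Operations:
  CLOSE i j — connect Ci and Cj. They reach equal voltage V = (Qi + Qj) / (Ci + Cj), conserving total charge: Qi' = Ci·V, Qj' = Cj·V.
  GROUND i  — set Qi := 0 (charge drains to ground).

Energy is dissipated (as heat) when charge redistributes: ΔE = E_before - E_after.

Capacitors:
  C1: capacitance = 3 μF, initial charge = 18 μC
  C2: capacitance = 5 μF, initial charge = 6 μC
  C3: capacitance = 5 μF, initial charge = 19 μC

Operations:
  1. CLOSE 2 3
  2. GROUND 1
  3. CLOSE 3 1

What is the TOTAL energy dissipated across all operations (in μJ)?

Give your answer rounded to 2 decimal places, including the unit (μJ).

Answer: 68.31 μJ

Derivation:
Initial: C1(3μF, Q=18μC, V=6.00V), C2(5μF, Q=6μC, V=1.20V), C3(5μF, Q=19μC, V=3.80V)
Op 1: CLOSE 2-3: Q_total=25.00, C_total=10.00, V=2.50; Q2=12.50, Q3=12.50; dissipated=8.450
Op 2: GROUND 1: Q1=0; energy lost=54.000
Op 3: CLOSE 3-1: Q_total=12.50, C_total=8.00, V=1.56; Q3=7.81, Q1=4.69; dissipated=5.859
Total dissipated: 68.309 μJ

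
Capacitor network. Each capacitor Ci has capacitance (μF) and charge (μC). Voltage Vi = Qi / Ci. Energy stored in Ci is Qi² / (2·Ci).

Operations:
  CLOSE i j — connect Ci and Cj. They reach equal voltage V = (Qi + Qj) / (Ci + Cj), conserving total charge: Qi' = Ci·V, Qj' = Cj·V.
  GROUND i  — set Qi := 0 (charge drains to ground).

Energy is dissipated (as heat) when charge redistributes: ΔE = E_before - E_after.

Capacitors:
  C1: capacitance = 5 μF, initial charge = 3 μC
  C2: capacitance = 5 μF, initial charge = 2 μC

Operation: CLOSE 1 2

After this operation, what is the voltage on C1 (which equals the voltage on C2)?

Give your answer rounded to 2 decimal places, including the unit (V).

Initial: C1(5μF, Q=3μC, V=0.60V), C2(5μF, Q=2μC, V=0.40V)
Op 1: CLOSE 1-2: Q_total=5.00, C_total=10.00, V=0.50; Q1=2.50, Q2=2.50; dissipated=0.050

Answer: 0.50 V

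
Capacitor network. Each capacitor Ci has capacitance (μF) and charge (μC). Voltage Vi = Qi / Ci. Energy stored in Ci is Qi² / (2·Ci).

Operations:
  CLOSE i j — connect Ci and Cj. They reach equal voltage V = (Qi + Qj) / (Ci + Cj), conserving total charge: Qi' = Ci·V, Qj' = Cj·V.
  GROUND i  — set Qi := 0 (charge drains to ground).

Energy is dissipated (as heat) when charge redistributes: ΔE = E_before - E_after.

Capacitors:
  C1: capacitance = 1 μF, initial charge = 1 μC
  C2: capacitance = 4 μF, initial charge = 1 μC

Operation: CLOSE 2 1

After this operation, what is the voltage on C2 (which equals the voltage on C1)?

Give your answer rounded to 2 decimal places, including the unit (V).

Answer: 0.40 V

Derivation:
Initial: C1(1μF, Q=1μC, V=1.00V), C2(4μF, Q=1μC, V=0.25V)
Op 1: CLOSE 2-1: Q_total=2.00, C_total=5.00, V=0.40; Q2=1.60, Q1=0.40; dissipated=0.225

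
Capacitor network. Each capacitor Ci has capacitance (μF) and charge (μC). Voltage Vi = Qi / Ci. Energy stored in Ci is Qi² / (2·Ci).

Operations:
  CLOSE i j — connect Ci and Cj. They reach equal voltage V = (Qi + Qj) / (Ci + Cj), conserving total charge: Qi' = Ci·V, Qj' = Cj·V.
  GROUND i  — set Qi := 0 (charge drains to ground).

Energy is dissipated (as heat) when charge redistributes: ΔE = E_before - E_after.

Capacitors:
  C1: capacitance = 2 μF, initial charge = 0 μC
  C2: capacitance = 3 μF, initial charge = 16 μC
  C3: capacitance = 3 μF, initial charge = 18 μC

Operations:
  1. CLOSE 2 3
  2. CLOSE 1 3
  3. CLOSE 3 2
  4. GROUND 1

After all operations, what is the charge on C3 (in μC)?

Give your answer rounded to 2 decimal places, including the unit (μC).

Initial: C1(2μF, Q=0μC, V=0.00V), C2(3μF, Q=16μC, V=5.33V), C3(3μF, Q=18μC, V=6.00V)
Op 1: CLOSE 2-3: Q_total=34.00, C_total=6.00, V=5.67; Q2=17.00, Q3=17.00; dissipated=0.333
Op 2: CLOSE 1-3: Q_total=17.00, C_total=5.00, V=3.40; Q1=6.80, Q3=10.20; dissipated=19.267
Op 3: CLOSE 3-2: Q_total=27.20, C_total=6.00, V=4.53; Q3=13.60, Q2=13.60; dissipated=3.853
Op 4: GROUND 1: Q1=0; energy lost=11.560
Final charges: Q1=0.00, Q2=13.60, Q3=13.60

Answer: 13.60 μC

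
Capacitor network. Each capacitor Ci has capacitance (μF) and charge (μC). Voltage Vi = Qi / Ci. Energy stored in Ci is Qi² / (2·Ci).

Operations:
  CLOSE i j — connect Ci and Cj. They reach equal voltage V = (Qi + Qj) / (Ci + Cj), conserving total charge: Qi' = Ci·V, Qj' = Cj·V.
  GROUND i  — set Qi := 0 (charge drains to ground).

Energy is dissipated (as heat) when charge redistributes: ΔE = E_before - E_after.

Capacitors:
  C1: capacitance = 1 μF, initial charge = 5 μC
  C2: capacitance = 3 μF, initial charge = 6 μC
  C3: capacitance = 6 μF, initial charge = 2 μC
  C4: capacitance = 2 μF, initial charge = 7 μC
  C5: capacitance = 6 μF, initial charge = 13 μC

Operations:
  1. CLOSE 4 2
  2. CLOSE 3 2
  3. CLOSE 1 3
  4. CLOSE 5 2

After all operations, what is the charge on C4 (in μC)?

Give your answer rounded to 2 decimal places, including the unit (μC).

Answer: 5.20 μC

Derivation:
Initial: C1(1μF, Q=5μC, V=5.00V), C2(3μF, Q=6μC, V=2.00V), C3(6μF, Q=2μC, V=0.33V), C4(2μF, Q=7μC, V=3.50V), C5(6μF, Q=13μC, V=2.17V)
Op 1: CLOSE 4-2: Q_total=13.00, C_total=5.00, V=2.60; Q4=5.20, Q2=7.80; dissipated=1.350
Op 2: CLOSE 3-2: Q_total=9.80, C_total=9.00, V=1.09; Q3=6.53, Q2=3.27; dissipated=5.138
Op 3: CLOSE 1-3: Q_total=11.53, C_total=7.00, V=1.65; Q1=1.65, Q3=9.89; dissipated=6.556
Op 4: CLOSE 5-2: Q_total=16.27, C_total=9.00, V=1.81; Q5=10.84, Q2=5.42; dissipated=1.162
Final charges: Q1=1.65, Q2=5.42, Q3=9.89, Q4=5.20, Q5=10.84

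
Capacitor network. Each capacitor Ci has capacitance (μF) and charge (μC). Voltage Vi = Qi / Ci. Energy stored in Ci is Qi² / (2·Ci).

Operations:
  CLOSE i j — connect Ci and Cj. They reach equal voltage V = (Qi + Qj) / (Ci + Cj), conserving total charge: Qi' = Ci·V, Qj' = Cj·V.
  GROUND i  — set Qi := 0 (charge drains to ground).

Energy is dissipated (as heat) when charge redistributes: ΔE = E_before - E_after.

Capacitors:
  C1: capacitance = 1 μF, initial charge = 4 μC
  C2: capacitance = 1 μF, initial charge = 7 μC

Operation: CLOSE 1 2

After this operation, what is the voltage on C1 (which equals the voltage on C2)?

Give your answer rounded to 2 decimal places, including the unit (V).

Answer: 5.50 V

Derivation:
Initial: C1(1μF, Q=4μC, V=4.00V), C2(1μF, Q=7μC, V=7.00V)
Op 1: CLOSE 1-2: Q_total=11.00, C_total=2.00, V=5.50; Q1=5.50, Q2=5.50; dissipated=2.250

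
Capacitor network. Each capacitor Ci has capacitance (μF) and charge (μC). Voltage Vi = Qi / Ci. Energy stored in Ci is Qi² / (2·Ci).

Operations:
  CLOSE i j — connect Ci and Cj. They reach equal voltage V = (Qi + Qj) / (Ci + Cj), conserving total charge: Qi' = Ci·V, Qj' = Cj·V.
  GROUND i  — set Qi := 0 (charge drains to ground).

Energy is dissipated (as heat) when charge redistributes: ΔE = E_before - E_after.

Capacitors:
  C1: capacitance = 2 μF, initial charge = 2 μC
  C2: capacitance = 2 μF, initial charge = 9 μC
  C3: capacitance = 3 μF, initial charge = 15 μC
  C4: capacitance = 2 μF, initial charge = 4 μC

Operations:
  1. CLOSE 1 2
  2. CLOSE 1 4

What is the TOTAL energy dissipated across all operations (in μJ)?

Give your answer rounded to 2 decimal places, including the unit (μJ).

Answer: 6.41 μJ

Derivation:
Initial: C1(2μF, Q=2μC, V=1.00V), C2(2μF, Q=9μC, V=4.50V), C3(3μF, Q=15μC, V=5.00V), C4(2μF, Q=4μC, V=2.00V)
Op 1: CLOSE 1-2: Q_total=11.00, C_total=4.00, V=2.75; Q1=5.50, Q2=5.50; dissipated=6.125
Op 2: CLOSE 1-4: Q_total=9.50, C_total=4.00, V=2.38; Q1=4.75, Q4=4.75; dissipated=0.281
Total dissipated: 6.406 μJ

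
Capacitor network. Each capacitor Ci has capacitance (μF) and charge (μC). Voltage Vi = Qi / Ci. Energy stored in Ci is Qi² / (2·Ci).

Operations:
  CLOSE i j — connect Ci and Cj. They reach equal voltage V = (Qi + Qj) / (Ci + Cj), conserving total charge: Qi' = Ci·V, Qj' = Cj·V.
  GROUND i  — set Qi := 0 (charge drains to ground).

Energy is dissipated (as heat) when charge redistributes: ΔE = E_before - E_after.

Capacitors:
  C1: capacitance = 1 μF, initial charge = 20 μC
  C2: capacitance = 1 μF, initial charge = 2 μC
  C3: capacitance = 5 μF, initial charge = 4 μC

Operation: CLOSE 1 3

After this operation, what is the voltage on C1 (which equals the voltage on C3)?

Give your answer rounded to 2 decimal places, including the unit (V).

Answer: 4.00 V

Derivation:
Initial: C1(1μF, Q=20μC, V=20.00V), C2(1μF, Q=2μC, V=2.00V), C3(5μF, Q=4μC, V=0.80V)
Op 1: CLOSE 1-3: Q_total=24.00, C_total=6.00, V=4.00; Q1=4.00, Q3=20.00; dissipated=153.600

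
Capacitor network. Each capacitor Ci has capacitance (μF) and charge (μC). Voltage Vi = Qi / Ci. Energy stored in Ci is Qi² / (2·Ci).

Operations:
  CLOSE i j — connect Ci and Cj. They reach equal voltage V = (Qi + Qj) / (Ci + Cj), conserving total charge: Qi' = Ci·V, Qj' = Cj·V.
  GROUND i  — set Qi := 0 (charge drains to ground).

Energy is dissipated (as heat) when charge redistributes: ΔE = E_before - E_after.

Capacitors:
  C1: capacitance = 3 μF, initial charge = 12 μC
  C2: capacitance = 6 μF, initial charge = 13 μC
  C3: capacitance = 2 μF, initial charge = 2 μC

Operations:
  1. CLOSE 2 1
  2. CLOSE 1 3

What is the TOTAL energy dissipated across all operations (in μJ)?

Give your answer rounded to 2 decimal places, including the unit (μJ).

Initial: C1(3μF, Q=12μC, V=4.00V), C2(6μF, Q=13μC, V=2.17V), C3(2μF, Q=2μC, V=1.00V)
Op 1: CLOSE 2-1: Q_total=25.00, C_total=9.00, V=2.78; Q2=16.67, Q1=8.33; dissipated=3.361
Op 2: CLOSE 1-3: Q_total=10.33, C_total=5.00, V=2.07; Q1=6.20, Q3=4.13; dissipated=1.896
Total dissipated: 5.257 μJ

Answer: 5.26 μJ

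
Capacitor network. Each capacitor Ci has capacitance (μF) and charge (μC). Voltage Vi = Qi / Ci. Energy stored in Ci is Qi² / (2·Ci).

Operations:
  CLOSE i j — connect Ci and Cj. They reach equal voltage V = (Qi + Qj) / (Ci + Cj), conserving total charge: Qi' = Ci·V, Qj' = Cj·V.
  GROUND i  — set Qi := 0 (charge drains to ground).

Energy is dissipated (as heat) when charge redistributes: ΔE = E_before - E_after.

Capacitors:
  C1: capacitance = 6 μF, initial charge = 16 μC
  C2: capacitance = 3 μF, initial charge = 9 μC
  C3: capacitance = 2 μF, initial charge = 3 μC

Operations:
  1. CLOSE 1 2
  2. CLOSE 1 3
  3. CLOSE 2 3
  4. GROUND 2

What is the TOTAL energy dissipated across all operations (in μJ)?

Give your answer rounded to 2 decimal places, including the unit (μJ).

Answer: 11.93 μJ

Derivation:
Initial: C1(6μF, Q=16μC, V=2.67V), C2(3μF, Q=9μC, V=3.00V), C3(2μF, Q=3μC, V=1.50V)
Op 1: CLOSE 1-2: Q_total=25.00, C_total=9.00, V=2.78; Q1=16.67, Q2=8.33; dissipated=0.111
Op 2: CLOSE 1-3: Q_total=19.67, C_total=8.00, V=2.46; Q1=14.75, Q3=4.92; dissipated=1.225
Op 3: CLOSE 2-3: Q_total=13.25, C_total=5.00, V=2.65; Q2=7.95, Q3=5.30; dissipated=0.061
Op 4: GROUND 2: Q2=0; energy lost=10.534
Total dissipated: 11.931 μJ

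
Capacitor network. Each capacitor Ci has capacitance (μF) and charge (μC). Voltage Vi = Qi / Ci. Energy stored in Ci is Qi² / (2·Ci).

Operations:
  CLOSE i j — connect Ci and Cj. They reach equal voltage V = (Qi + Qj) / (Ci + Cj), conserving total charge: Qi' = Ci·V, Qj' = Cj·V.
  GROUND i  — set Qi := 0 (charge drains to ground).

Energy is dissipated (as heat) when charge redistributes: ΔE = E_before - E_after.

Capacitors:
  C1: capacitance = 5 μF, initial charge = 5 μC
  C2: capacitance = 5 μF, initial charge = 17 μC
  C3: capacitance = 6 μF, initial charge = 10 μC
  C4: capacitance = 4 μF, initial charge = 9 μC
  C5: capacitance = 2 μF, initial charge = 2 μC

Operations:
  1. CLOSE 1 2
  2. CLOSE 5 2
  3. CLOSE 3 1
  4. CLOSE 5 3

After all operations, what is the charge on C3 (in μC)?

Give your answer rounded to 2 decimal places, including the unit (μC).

Initial: C1(5μF, Q=5μC, V=1.00V), C2(5μF, Q=17μC, V=3.40V), C3(6μF, Q=10μC, V=1.67V), C4(4μF, Q=9μC, V=2.25V), C5(2μF, Q=2μC, V=1.00V)
Op 1: CLOSE 1-2: Q_total=22.00, C_total=10.00, V=2.20; Q1=11.00, Q2=11.00; dissipated=7.200
Op 2: CLOSE 5-2: Q_total=13.00, C_total=7.00, V=1.86; Q5=3.71, Q2=9.29; dissipated=1.029
Op 3: CLOSE 3-1: Q_total=21.00, C_total=11.00, V=1.91; Q3=11.45, Q1=9.55; dissipated=0.388
Op 4: CLOSE 5-3: Q_total=15.17, C_total=8.00, V=1.90; Q5=3.79, Q3=11.38; dissipated=0.002
Final charges: Q1=9.55, Q2=9.29, Q3=11.38, Q4=9.00, Q5=3.79

Answer: 11.38 μC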